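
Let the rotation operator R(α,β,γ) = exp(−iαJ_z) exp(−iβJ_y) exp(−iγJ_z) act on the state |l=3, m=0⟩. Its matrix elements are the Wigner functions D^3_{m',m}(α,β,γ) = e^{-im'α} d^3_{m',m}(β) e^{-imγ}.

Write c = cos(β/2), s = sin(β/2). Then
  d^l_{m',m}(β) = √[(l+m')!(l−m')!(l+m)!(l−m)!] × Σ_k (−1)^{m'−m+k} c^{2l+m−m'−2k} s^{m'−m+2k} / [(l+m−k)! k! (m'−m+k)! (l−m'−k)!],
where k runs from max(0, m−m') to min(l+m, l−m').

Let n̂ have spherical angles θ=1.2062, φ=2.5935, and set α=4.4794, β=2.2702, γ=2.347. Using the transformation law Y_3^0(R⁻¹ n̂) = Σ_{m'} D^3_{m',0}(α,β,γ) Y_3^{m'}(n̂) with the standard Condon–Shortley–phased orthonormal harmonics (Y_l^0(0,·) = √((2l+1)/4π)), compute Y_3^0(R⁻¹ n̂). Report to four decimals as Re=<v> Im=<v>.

Re=0.3337 Im=0.0000

Need the full column D^3_{m',0} for m'=−3..3 at α=4.4794, β=2.2702, γ=2.347.
cos(β/2)=0.422042, sin(β/2)=0.906576
d^3_{-3,0}: single k=3 term ⇒ +0.250492;  D = +0.161174+0.191754i
d^3_{-2,0}: k∈[2..3] ⇒ +0.142821 -0.659006 = -0.516185;  D = +0.461151-0.231920i
d^3_{-1,0}: k∈[1..3] ⇒ +0.042051 -0.582092 +0.895299 = +0.355258;  D = -0.082024-0.345659i
d^3_{0,0}: k∈[0..3] ⇒ +0.005651 -0.234678 +1.082857 -0.555171 = +0.298659;  D = +0.298659+0.000000i
d^3_{1,0}: k∈[0..2] ⇒ -0.042051 +0.582092 -0.895299 = -0.355258;  D = +0.082024-0.345659i
d^3_{2,0}: k∈[0..1] ⇒ +0.142821 -0.659006 = -0.516185;  D = +0.461151+0.231920i
d^3_{3,0}: single k=0 term ⇒ -0.250492;  D = -0.161174+0.191754i
Y_3^{m'}(θ=1.2062,φ=2.5935) and Σ D·Y over m':
  (+0.1612+0.1918i)·(+0.0250-0.3393i)  (+0.4612-0.2319i)·(+0.1454+0.2829i)  (-0.0820-0.3457i)·(+0.0939+0.0573i)  (+0.2987+0.0000i)·(-0.3146+0.0000i)  (+0.0820-0.3457i)·(-0.0939+0.0573i)  (+0.4612+0.2319i)·(+0.1454-0.2829i)  (-0.1612+0.1918i)·(-0.0250-0.3393i)
Y_3^0(R⁻¹ n̂) = +0.333741+0.000000i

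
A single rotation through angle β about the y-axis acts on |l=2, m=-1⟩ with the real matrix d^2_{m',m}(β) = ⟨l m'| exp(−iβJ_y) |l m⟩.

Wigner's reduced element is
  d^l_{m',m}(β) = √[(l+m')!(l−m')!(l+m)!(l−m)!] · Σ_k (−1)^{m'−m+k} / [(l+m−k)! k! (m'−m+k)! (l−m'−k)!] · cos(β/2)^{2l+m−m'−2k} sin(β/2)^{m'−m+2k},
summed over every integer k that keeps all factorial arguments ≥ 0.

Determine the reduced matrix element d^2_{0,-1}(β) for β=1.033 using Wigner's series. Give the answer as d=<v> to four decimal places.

d=-0.5388

d^2_{0,-1}(β=1.033) via Wigner's sum:
With c≡cos(β/2)=0.869553 and s≡sin(β/2)=0.493840, N=[2·2·1·6]^{1/2}=4.898979
The bounds max(0,m−m')=0 and min(l+m,l−m')=1 give 2 terms
  k=0: (−1)^1·4.8990/(2)·0.8696^3·0.4938^1 = -0.795334
  k=1: (−1)^2·4.8990/(2)·0.8696^1·0.4938^3 = +0.256525
d^2_{0,-1}(1.033) = -0.795334 +0.256525 = -0.538809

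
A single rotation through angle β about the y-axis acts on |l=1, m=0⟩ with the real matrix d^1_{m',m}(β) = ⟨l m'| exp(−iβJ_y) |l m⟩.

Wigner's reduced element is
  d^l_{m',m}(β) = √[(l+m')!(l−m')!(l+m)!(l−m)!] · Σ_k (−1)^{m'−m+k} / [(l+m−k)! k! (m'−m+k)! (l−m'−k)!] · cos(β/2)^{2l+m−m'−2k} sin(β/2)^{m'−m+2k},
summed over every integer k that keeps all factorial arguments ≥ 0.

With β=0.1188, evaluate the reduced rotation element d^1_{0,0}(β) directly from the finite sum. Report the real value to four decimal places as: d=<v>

d^1_{0,0}(β=0.1188) via Wigner's sum:
c=cos(0.1188/2)=0.998236, s=sin(0.1188/2)=0.059365; N=√[1·1·1·1]=1.000000
k∈{0,1} keeps every argument non-negative
  k=0: (−1)^0·1.0000/(1)·0.9982^2·0.0594^0 = +0.996476
  k=1: (−1)^1·1.0000/(1)·0.9982^0·0.0594^2 = -0.003524
d^1_{0,0}(0.1188) = +0.996476 -0.003524 = +0.992952

d=0.9930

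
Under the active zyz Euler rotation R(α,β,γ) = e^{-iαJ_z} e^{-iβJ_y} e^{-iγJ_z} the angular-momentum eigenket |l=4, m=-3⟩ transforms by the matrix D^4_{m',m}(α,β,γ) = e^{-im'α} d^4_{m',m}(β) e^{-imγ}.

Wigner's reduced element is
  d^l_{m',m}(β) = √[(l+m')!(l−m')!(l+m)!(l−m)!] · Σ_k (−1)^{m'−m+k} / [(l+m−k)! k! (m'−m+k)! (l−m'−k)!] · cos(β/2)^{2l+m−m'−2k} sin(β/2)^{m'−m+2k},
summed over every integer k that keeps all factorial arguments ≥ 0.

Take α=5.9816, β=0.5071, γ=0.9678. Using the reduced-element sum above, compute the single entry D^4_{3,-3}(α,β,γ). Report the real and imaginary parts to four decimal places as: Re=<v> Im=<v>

First d^4_{3,-3}(β=0.5071), then the phase factors e^{-i(3)α} and e^{-i(-3)γ}:
Half-angle: c=0.968028, s=0.250842. N=√(5040·1·1·5040)=5040.000000
The bounds max(0,m−m')=0 and min(l+m,l−m')=1 give 2 terms
  k=0: (−1)^6·5040.0000/(720)·0.9680^2·0.2508^6 = +0.001634
  k=1: (−1)^7·5040.0000/(5040)·0.9680^0·0.2508^8 = -0.000016
d^4_{3,-3}(0.5071) = +0.001634 -0.000016 = +0.001618
D = (+0.617878+0.786274i)·(+0.001618)·(-0.971766+0.235947i) = -0.001272-0.001001i

Re=-0.0013 Im=-0.0010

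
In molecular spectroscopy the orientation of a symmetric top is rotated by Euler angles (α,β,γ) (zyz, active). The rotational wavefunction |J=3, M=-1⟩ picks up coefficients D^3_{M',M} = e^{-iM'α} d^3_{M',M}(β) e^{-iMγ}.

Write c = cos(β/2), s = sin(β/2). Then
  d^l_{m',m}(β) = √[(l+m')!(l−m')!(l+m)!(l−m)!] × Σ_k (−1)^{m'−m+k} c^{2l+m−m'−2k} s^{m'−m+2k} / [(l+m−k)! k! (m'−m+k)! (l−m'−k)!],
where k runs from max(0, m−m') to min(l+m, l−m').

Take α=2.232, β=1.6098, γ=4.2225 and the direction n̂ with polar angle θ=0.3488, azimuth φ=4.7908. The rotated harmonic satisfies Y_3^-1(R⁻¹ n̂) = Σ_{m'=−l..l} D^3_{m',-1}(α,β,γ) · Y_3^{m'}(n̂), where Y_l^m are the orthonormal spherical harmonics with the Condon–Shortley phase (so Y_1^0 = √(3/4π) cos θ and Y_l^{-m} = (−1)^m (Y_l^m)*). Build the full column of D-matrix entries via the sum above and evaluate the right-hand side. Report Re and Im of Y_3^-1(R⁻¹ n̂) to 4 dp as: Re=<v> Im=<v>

Re=-0.0422 Im=-0.1414

Need the full column D^3_{m',-1} for m'=−3..3 at α=2.232, β=1.6098, γ=4.2225.
cos(β/2)=0.693183, sin(β/2)=0.720761
d^3_{-3,-1}: single k=2 term ⇒ +0.464538;  D = -0.035768-0.463159i
d^3_{-2,-1}: k∈[1..2] ⇒ +0.364781 -0.788767 = -0.423986;  D = +0.313592-0.285349i
d^3_{-1,-1}: k∈[0..2] ⇒ +0.110940 -0.959545 +0.778060 = -0.070544;  D = -0.069512-0.012026i
d^3_{0,-1}: k∈[0..2] ⇒ -0.399597 +1.296076 -0.467085 = +0.429394;  D = -0.202042-0.378891i
d^3_{1,-1}: k∈[0..2] ⇒ +0.719659 -1.037414 +0.140200 = -0.177555;  D = +0.072352-0.162145i
d^3_{2,-1}: k∈[0..1] ⇒ -0.788767 +0.426389 = -0.362378;  D = -0.351862+0.086666i
d^3_{3,-1}: single k=0 term ⇒ +0.502236;  D = -0.394258-0.311130i
Y_3^{m'}(θ=0.3488,φ=4.7908) and Σ D·Y over m':
  (-0.0358-0.4632i)·(-0.0039-0.0162i)  (+0.3136-0.2853i)·(-0.1108+0.0175i)  (-0.0695-0.0120i)·(+0.0296+0.3761i)  (-0.2020-0.3789i)·(+0.4966+0.0000i)  (+0.0724-0.1621i)·(-0.0296+0.3761i)  (-0.3519+0.0867i)·(-0.1108-0.0175i)  (-0.3943-0.3111i)·(+0.0039-0.0162i)
Y_3^-1(R⁻¹ n̂) = -0.042184-0.141416i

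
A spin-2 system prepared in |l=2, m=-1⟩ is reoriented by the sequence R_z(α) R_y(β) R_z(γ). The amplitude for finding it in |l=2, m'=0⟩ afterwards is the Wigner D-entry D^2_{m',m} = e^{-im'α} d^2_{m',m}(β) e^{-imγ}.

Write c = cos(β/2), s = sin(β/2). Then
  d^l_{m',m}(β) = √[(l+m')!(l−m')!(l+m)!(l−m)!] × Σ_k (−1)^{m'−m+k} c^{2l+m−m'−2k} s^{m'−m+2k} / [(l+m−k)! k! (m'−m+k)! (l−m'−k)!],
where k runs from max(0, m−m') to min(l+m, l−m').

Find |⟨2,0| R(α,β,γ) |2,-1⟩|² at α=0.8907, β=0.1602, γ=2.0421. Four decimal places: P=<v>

D^2_{0,-1}(0.8907,0.1602,2.0421) = e^{-i·0·0.8907}·d^2_{0,-1}(0.1602)·e^{-i·-1·2.0421}. Compute d first:
With c≡cos(β/2)=0.996794 and s≡sin(β/2)=0.080014, N=[2·2·1·6]^{1/2}=4.898979
The bounds max(0,m−m')=0 and min(l+m,l−m')=1 give 2 terms
  k=0: (−1)^1·4.8990/(2)·0.9968^3·0.0800^1 = -0.194115
  k=1: (−1)^2·4.8990/(2)·0.9968^1·0.0800^3 = +0.001251
d^2_{0,-1}(0.1602) = -0.194115 +0.001251 = -0.192864
|D^2_{0,-1}|² = |d^2_{0,-1}(β)|² = (-0.192864)² = 0.037197 (the z-rotation phases have unit modulus)

P=0.0372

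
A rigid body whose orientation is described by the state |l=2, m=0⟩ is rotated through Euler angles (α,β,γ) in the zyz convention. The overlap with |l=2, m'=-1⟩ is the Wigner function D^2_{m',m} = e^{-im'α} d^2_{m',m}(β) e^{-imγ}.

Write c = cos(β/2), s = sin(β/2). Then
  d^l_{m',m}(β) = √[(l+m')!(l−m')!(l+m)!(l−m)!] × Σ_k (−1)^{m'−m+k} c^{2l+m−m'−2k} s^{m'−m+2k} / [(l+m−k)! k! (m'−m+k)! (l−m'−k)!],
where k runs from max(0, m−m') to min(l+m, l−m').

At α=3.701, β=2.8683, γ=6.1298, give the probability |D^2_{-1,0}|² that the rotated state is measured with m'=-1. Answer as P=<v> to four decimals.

P=0.1013

D^2_{-1,0}(3.701,2.8683,6.1298) = e^{-i·-1·3.701}·d^2_{-1,0}(2.8683)·e^{-i·0·6.1298}. Compute d first:
With c≡cos(β/2)=0.136221 and s≡sin(β/2)=0.990678, N=[1·6·2·2]^{1/2}=4.898979
k∈{1,2} keeps every argument non-negative
  k=1: (−1)^0·4.8990/(2)·0.1362^3·0.9907^1 = +0.006134
  k=2: (−1)^1·4.8990/(2)·0.1362^1·0.9907^3 = -0.324429
d^2_{-1,0}(2.8683) = +0.006134 -0.324429 = -0.318295
|D^2_{-1,0}|² = |d^2_{-1,0}(β)|² = (-0.318295)² = 0.101312 (the z-rotation phases have unit modulus)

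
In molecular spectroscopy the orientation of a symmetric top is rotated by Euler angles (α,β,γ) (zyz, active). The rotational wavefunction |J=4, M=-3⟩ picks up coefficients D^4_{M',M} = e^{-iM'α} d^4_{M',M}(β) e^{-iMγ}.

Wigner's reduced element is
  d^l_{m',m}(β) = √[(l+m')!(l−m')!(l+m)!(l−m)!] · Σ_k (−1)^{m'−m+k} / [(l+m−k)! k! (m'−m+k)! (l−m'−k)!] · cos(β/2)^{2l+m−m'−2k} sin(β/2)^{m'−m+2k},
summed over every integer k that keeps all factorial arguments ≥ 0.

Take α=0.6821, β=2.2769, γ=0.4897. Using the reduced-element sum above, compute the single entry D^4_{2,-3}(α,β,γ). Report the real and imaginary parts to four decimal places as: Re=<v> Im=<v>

Re=0.2865 Im=0.0302

Split into d^4_{2,-3}(β=2.2769) × two z-phases.
Half-angle: c=0.419002, s=0.907985. N=√(720·2·1·5040)=2693.993318
Admissible k: 0..1 (factorial args all ≥0)
  k=0: (−1)^5·2693.9933/(240)·0.4190^3·0.9080^5 = -0.509599
  k=1: (−1)^6·2693.9933/(720)·0.4190^1·0.9080^7 = +0.797685
d^4_{2,-3}(2.2769) = -0.509599 +0.797685 = +0.288087
D = (+0.205130-0.978735i)·(+0.288087)·(+0.101521+0.994833i) = +0.286503+0.030165i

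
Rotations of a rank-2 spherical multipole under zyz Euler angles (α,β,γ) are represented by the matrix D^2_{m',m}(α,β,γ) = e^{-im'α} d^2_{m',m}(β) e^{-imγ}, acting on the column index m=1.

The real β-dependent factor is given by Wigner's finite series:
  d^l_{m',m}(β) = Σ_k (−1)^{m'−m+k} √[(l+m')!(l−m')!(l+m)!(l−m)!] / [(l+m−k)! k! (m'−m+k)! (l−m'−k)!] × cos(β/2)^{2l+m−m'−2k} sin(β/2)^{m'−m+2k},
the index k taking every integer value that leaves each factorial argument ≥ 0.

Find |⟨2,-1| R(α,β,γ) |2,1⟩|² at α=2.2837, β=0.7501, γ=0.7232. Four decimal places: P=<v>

Split into d^2_{-1,1}(β=0.7501) × two z-phases.
Half-angle: c=0.930489, s=0.366319. N=√(1·6·6·1)=6.000000
k: max(0,(1)−(-1))=2 … min(2+(1),2−(-1))=3
  k=2: (−1)^0·6.0000/(2)·0.9305^2·0.3663^2 = +0.348548
  k=3: (−1)^1·6.0000/(6)·0.9305^0·0.3663^4 = -0.018007
d^2_{-1,1}(0.7501) = +0.348548 -0.018007 = +0.330542
|D^2_{-1,1}|² = |d^2_{-1,1}(β)|² = (+0.330542)² = 0.109258 (the z-rotation phases have unit modulus)

P=0.1093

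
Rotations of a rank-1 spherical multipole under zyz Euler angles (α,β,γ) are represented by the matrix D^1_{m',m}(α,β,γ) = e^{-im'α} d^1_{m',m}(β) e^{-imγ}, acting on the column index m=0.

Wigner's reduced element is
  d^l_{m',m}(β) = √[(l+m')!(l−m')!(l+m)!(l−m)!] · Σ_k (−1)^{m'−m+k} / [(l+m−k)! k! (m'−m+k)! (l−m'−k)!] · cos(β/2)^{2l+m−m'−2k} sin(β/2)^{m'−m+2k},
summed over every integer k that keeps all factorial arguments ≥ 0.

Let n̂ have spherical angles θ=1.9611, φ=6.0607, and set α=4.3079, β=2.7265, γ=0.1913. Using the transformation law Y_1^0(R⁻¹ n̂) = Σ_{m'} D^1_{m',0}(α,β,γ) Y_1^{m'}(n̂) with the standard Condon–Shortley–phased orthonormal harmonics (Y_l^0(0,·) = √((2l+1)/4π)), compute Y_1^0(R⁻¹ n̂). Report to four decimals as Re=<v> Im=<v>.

Re=0.1371 Im=0.0000

Need the full column D^1_{m',0} for m'=−1..1 at α=4.3079, β=2.7265, γ=0.1913.
cos(β/2)=0.206060, sin(β/2)=0.978539
d^1_{-1,0}: single k=1 term ⇒ +0.285158;  D = -0.112224-0.262147i
d^1_{0,0}: k∈[0..1] ⇒ +0.042461 -0.957539 = -0.915079;  D = -0.915079+0.000000i
d^1_{1,0}: single k=0 term ⇒ -0.285158;  D = +0.112224-0.262147i
Y_1^{m'}(θ=1.9611,φ=6.0607) and Σ D·Y over m':
  (-0.1122-0.2621i)·(+0.3116+0.0705i)  (-0.9151+0.0000i)·(-0.1859+0.0000i)  (+0.1122-0.2621i)·(-0.3116+0.0705i)
Y_1^0(R⁻¹ n̂) = +0.137129+0.000000i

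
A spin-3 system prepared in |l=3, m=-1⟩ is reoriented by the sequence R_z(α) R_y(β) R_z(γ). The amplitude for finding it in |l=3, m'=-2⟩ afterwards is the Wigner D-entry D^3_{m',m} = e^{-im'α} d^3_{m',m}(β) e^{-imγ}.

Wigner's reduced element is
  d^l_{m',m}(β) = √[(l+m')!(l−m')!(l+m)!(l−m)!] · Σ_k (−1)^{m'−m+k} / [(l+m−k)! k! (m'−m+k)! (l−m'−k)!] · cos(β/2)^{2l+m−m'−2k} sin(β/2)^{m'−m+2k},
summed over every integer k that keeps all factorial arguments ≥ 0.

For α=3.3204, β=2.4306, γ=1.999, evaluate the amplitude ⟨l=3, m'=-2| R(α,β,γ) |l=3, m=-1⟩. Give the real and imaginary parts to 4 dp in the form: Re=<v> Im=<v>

Re=0.1447 Im=-0.1446

First d^3_{-2,-1}(β=2.4306), then the phase factors e^{-i(-2)α} and e^{-i(-1)γ}:
With c≡cos(β/2)=0.348056 and s≡sin(β/2)=0.937474, N=[1·120·2·24]^{1/2}=75.894664
k: max(0,(-1)−(-2))=1 … min(3+(-1),3−(-2))=2
  k=1: (−1)^0·75.8947/(24)·0.3481^5·0.9375^1 = +0.015143
  k=2: (−1)^1·75.8947/(12)·0.3481^3·0.9375^3 = -0.219712
d^3_{-2,-1}(2.4306) = +0.015143 -0.219712 = -0.204569
Phases: e^{-i·(-2)·3.3204}=+0.936734+0.350041i, e^{-i·(-1)·1.999}=-0.415237+0.909713i ⇒ D=+0.144713-0.144592i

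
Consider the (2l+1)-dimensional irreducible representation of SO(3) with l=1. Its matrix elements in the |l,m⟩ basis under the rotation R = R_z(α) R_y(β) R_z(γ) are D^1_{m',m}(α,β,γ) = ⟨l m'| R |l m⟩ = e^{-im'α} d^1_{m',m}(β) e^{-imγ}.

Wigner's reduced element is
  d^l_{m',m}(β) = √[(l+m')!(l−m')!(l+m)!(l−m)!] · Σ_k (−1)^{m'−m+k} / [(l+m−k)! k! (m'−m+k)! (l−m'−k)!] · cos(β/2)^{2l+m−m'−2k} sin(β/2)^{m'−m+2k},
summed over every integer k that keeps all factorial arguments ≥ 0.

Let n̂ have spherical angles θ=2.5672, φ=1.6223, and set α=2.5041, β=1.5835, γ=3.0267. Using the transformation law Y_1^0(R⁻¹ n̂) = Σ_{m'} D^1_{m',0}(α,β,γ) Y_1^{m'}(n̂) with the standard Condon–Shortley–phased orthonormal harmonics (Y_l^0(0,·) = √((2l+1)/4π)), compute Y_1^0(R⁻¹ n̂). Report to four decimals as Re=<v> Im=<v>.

Need the full column D^1_{m',0} for m'=−1..1 at α=2.5041, β=1.5835, γ=3.0267.
cos(β/2)=0.702601, sin(β/2)=0.711584
d^1_{-1,0}: single k=1 term ⇒ +0.707050;  D = -0.568179+0.420824i
d^1_{0,0}: k∈[0..1] ⇒ +0.493648 -0.506352 = -0.012703;  D = -0.012703+0.000000i
d^1_{1,0}: single k=0 term ⇒ -0.707050;  D = +0.568179+0.420824i
Y_1^{m'}(θ=2.5672,φ=1.6223) and Σ D·Y over m':
  (-0.5682+0.4208i)·(-0.0097-0.1875i)  (-0.0127+0.0000i)·(-0.4102+0.0000i)  (+0.5682+0.4208i)·(+0.0097-0.1875i)
Y_1^0(R⁻¹ n̂) = +0.173973+0.000000i

Re=0.1740 Im=0.0000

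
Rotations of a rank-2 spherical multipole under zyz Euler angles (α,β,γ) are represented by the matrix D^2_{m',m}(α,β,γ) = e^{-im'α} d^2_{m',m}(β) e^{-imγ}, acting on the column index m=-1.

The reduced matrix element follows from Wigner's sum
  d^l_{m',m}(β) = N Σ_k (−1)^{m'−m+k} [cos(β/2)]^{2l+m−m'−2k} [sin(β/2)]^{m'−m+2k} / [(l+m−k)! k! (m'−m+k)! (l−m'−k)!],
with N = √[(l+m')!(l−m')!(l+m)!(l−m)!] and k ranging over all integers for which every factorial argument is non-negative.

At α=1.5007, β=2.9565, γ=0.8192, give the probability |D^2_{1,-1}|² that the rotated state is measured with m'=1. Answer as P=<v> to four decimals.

P=0.9170

D^2_{1,-1}(1.5007,2.9565,0.8192) = e^{-i·1·1.5007}·d^2_{1,-1}(2.9565)·e^{-i·-1·0.8192}. Compute d first:
Half-angle: c=0.092414, s=0.995721. N=√(6·1·1·6)=6.000000
Admissible k: 0..1 (factorial args all ≥0)
  k=0: (−1)^2·6.0000/(2)·0.0924^2·0.9957^2 = +0.025402
  k=1: (−1)^3·6.0000/(6)·0.0924^0·0.9957^4 = -0.982992
d^2_{1,-1}(2.9565) = +0.025402 -0.982992 = -0.957590
|D^2_{1,-1}|² = |d^2_{1,-1}(β)|² = (-0.957590)² = 0.916978 (the z-rotation phases have unit modulus)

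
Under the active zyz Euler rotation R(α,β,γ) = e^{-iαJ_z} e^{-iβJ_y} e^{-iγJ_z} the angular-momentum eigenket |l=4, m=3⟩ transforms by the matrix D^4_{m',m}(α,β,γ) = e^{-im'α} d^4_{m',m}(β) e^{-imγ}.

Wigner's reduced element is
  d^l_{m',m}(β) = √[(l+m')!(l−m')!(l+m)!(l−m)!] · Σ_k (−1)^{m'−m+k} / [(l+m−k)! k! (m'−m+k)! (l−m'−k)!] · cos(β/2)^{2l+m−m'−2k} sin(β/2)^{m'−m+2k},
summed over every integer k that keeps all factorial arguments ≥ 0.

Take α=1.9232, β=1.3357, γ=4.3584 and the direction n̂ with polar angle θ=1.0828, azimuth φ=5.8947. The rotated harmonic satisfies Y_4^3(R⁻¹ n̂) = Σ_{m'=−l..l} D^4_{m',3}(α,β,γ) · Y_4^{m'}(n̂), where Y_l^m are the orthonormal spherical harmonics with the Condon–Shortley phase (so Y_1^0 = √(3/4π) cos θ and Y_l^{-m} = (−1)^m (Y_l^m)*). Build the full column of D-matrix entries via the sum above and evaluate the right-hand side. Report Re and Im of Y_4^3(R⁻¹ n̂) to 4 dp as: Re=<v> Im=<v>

Need the full column D^4_{m',3} for m'=−4..4 at α=1.9232, β=1.3357, γ=4.3584.
cos(β/2)=0.785155, sin(β/2)=0.619299
d^4_{-4,3}: single k=7 term ⇒ +0.077590;  D = +0.048183+0.060816i
d^4_{-3,3}: k∈[6..7] ⇒ +0.243452 -0.021637 = +0.221814;  D = +0.115633-0.189289i
d^4_{-2,3}: k∈[5..6] ⇒ +0.494942 -0.102642 = +0.392301;  D = -0.384791-0.076391i
d^4_{-1,3}: k∈[4..5] ⇒ +0.739508 -0.276048 = +0.463460;  D = +0.072202+0.457802i
d^4_{0,3}: k∈[3..4] ⇒ +0.838577 -0.521715 = +0.316862;  D = +0.276720-0.154361i
d^4_{1,3}: k∈[2..3] ⇒ +0.713188 -0.739508 = -0.026321;  D = +0.019968+0.017148i
d^4_{2,3}: k∈[1..2] ⇒ +0.426238 -0.795544 = -0.369306;  D = +0.129115-0.346000i
d^4_{3,3}: k∈[0..1] ⇒ +0.144425 -0.628972 = -0.484547;  D = -0.484542-0.002304i
d^4_{4,3}: single k=0 term ⇒ -0.322206;  D = +0.109771+0.302930i
Y_4^{m'}(θ=1.0828,φ=5.8947) and Σ D·Y over m':
  (+0.0482+0.0608i)·(+0.0045+0.2693i)  (+0.1156-0.1893i)·(+0.1595+0.3716i)  (-0.3848-0.0764i)·(+0.1003+0.0986i)  (+0.0722+0.4578i)·(-0.2649-0.1084i)  (+0.2767-0.1544i)·(-0.2014+0.0000i)  (+0.0200+0.0171i)·(+0.2649-0.1084i)  (+0.1291-0.3460i)·(+0.1003-0.0986i)  (-0.4845-0.0023i)·(-0.1595+0.3716i)  (+0.1098+0.3029i)·(+0.0045-0.2693i)
Y_4^3(R⁻¹ n̂) = +0.162563-0.370533i

Re=0.1626 Im=-0.3705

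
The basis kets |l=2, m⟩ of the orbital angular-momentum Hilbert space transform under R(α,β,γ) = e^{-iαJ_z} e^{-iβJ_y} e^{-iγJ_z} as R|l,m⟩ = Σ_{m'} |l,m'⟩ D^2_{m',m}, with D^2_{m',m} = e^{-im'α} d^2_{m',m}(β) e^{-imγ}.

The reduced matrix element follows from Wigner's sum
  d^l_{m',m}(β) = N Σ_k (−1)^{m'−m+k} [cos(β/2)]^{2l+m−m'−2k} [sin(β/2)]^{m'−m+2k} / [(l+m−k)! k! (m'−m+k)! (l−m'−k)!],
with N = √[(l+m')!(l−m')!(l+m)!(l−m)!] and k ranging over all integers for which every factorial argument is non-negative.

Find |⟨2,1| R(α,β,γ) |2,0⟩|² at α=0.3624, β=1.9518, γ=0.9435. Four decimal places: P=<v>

P=0.1787

Split into d^2_{1,0}(β=1.9518) × two z-phases.
c=cos(1.9518/2)=0.560423, s=sin(1.9518/2)=0.828207; N=√[6·1·2·2]=4.898979
k: max(0,(0)−(1))=0 … min(2+(0),2−(1))=1
  k=0: (−1)^1·4.8990/(2)·0.5604^3·0.8282^1 = -0.357077
  k=1: (−1)^2·4.8990/(2)·0.5604^1·0.8282^3 = +0.779844
d^2_{1,0}(1.9518) = -0.357077 +0.779844 = +0.422767
|D^2_{1,0}|² = |d^2_{1,0}(β)|² = (+0.422767)² = 0.178732 (the z-rotation phases have unit modulus)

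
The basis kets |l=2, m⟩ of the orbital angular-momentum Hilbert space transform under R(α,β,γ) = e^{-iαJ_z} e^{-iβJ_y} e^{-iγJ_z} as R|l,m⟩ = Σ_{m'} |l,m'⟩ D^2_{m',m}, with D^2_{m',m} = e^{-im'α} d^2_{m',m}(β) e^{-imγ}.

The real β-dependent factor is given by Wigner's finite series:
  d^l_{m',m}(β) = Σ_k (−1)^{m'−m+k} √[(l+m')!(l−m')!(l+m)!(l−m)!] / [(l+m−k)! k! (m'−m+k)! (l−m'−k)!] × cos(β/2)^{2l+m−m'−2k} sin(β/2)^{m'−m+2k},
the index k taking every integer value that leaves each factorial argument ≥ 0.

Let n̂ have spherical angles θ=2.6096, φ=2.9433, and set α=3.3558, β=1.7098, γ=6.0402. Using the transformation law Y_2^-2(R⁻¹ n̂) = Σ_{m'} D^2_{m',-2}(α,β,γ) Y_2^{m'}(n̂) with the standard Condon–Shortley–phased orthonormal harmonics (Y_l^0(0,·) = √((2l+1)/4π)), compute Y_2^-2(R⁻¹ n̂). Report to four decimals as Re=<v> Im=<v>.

Re=0.2565 Im=0.0047

Need the full column D^2_{m',-2} for m'=−2..2 at α=3.3558, β=1.7098, γ=6.0402.
cos(β/2)=0.656294, sin(β/2)=0.754505
d^2_{-2,-2}: single k=0 term ⇒ +0.185521;  D = +0.185214-0.010672i
d^2_{-1,-2}: single k=0 term ⇒ -0.426567;  D = +0.410912-0.114504i
d^2_{0,-2}: single k=0 term ⇒ +0.600616;  D = +0.531078-0.280528i
d^2_{1,-2}: single k=0 term ⇒ -0.563787;  D = +0.431144-0.363278i
d^2_{2,-2}: single k=0 term ⇒ +0.324078;  D = +0.197777-0.256730i
Y_2^{m'}(θ=2.6096,φ=2.9433) and Σ D·Y over m':
  (+0.1852-0.0107i)·(+0.0917+0.0384i)  (+0.4109-0.1145i)·(+0.3311+0.0665i)  (+0.5311-0.2805i)·(+0.3873+0.0000i)  (+0.4311-0.3633i)·(-0.3311+0.0665i)  (+0.1978-0.2567i)·(+0.0917-0.0384i)
Y_2^-2(R⁻¹ n̂) = +0.256454+0.004738i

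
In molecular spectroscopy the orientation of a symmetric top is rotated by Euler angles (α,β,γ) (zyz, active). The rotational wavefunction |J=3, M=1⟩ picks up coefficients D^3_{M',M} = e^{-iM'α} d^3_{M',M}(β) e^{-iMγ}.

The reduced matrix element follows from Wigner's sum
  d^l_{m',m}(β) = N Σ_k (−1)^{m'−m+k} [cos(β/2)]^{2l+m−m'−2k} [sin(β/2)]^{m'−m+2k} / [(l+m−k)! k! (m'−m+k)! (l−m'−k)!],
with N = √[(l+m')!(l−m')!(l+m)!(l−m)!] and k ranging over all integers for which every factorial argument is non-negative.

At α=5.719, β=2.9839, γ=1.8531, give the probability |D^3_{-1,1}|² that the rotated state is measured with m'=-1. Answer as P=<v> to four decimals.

First d^3_{-1,1}(β=2.9839), then the phase factors e^{-i(-1)α} and e^{-i(1)γ}:
c=cos(2.9839/2)=0.078765, s=sin(2.9839/2)=0.996893; N=√[2·24·24·2]=48.000000
k: max(0,(1)−(-1))=2 … min(3+(1),3−(-1))=4
  k=2: (−1)^0·48.0000/(8)·0.0788^4·0.9969^2 = +0.000229
  k=3: (−1)^1·48.0000/(6)·0.0788^2·0.9969^4 = -0.049017
  k=4: (−1)^2·48.0000/(48)·0.0788^0·0.9969^6 = +0.981504
d^3_{-1,1}(2.9839) = +0.000229 -0.049017 +0.981504 = +0.932716
|D^3_{-1,1}|² = |d^3_{-1,1}(β)|² = (+0.932716)² = 0.869959 (the z-rotation phases have unit modulus)

P=0.8700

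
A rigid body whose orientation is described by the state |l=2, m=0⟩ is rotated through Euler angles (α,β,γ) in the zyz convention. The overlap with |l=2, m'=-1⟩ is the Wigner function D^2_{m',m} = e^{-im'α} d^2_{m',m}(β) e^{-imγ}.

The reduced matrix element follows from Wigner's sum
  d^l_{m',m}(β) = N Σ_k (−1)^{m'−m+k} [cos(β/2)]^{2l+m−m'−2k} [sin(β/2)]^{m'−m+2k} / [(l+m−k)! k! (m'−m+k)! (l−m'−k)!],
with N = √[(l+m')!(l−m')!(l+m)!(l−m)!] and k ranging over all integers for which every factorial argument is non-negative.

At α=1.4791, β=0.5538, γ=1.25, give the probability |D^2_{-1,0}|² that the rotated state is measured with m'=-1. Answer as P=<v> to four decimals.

P=0.3001

D^2_{-1,0}(1.4791,0.5538,1.25) = e^{-i·-1·1.4791}·d^2_{-1,0}(0.5538)·e^{-i·0·1.25}. Compute d first:
c=cos(0.5538/2)=0.961908, s=sin(0.5538/2)=0.273375; N=√[1·6·2·2]=4.898979
k∈{1,2} keeps every argument non-negative
  k=1: (−1)^0·4.8990/(2)·0.9619^3·0.2734^1 = +0.595984
  k=2: (−1)^1·4.8990/(2)·0.9619^1·0.2734^3 = -0.048138
d^2_{-1,0}(0.5538) = +0.595984 -0.048138 = +0.547846
|D^2_{-1,0}|² = |d^2_{-1,0}(β)|² = (+0.547846)² = 0.300135 (the z-rotation phases have unit modulus)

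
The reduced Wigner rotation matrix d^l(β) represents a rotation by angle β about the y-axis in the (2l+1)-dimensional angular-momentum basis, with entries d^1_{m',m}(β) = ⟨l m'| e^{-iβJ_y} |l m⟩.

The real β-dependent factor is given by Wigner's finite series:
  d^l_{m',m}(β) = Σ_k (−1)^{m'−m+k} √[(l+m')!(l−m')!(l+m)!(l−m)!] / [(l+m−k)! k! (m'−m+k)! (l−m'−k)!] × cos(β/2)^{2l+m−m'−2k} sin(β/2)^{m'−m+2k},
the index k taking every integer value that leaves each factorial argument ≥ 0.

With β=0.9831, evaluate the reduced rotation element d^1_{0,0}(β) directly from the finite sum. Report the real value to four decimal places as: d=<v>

d^1_{0,0}(β=0.9831) via Wigner's sum:
Half-angle: c=0.881602, s=0.471993. N=√(1·1·1·1)=1.000000
The bounds max(0,m−m')=0 and min(l+m,l−m')=1 give 2 terms
  k=0: (−1)^0·1.0000/(1)·0.8816^2·0.4720^0 = +0.777223
  k=1: (−1)^1·1.0000/(1)·0.8816^0·0.4720^2 = -0.222777
d^1_{0,0}(0.9831) = +0.777223 -0.222777 = +0.554445

d=0.5544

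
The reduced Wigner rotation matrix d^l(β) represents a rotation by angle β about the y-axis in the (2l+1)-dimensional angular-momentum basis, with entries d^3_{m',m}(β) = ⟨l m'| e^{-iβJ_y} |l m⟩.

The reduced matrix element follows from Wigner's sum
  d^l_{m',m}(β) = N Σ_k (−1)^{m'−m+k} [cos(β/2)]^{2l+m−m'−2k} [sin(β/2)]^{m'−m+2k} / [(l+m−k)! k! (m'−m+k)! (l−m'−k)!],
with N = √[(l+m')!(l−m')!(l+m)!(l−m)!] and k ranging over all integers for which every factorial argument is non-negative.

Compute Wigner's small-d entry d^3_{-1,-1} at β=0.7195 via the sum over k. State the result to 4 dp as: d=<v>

d^3_{-1,-1}(β=0.7195) via Wigner's sum:
c=cos(0.7195/2)=0.935985, s=sin(0.7195/2)=0.352040; N=√[2·24·2·24]=48.000000
k∈{0,1,2} keeps every argument non-negative
  k=0: (−1)^0·48.0000/(48)·0.9360^6·0.3520^0 = +0.672377
  k=1: (−1)^1·48.0000/(6)·0.9360^4·0.3520^2 = -0.760939
  k=2: (−1)^2·48.0000/(8)·0.9360^2·0.3520^4 = +0.080734
d^3_{-1,-1}(0.7195) = +0.672377 -0.760939 +0.080734 = -0.007828

d=-0.0078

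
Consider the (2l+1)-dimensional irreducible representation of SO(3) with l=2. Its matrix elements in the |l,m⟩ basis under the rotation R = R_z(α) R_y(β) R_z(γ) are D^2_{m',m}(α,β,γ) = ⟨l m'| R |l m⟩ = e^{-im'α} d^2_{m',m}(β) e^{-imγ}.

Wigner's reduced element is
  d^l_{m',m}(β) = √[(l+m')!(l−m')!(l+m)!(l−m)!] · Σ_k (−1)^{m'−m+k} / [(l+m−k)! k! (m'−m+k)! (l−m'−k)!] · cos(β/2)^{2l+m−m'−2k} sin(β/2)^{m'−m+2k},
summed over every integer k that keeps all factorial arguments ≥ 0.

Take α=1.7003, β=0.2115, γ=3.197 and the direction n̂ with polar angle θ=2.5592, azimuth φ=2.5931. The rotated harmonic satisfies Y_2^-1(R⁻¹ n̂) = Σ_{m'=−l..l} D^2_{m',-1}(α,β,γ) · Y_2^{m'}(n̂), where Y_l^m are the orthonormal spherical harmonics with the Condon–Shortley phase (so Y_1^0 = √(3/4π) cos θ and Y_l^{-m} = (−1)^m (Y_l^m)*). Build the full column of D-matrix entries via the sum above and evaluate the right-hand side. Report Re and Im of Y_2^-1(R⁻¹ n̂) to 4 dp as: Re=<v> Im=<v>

Need the full column D^2_{m',-1} for m'=−2..2 at α=1.7003, β=0.2115, γ=3.197.
cos(β/2)=0.994414, sin(β/2)=0.105553
d^2_{-2,-1}: single k=1 term ⇒ +0.207588;  D = +0.197411+0.064199i
d^2_{-1,-1}: k∈[0..1] ⇒ +0.977841 -0.033052 = +0.944789;  D = +0.173708-0.928683i
d^2_{0,-1}: k∈[0..1] ⇒ -0.254242 +0.002865 = -0.251378;  D = +0.250992+0.013921i
d^2_{1,-1}: k∈[0..1] ⇒ +0.033052 -0.000124 = +0.032928;  D = +0.002438+0.032837i
d^2_{2,-1}: single k=0 term ⇒ -0.002339;  D = -0.002291+0.000473i
Y_2^{m'}(θ=2.5592,φ=2.5931) and Σ D·Y over m':
  (+0.1974+0.0642i)·(+0.0533+0.1040i)  (+0.1737-0.9287i)·(+0.3028+0.1850i)  (+0.2510+0.0139i)·(+0.3445+0.0000i)  (+0.0024+0.0328i)·(-0.3028+0.1850i)  (-0.0023+0.0005i)·(+0.0533-0.1040i)
Y_2^-1(R⁻¹ n̂) = +0.307877-0.229561i

Re=0.3079 Im=-0.2296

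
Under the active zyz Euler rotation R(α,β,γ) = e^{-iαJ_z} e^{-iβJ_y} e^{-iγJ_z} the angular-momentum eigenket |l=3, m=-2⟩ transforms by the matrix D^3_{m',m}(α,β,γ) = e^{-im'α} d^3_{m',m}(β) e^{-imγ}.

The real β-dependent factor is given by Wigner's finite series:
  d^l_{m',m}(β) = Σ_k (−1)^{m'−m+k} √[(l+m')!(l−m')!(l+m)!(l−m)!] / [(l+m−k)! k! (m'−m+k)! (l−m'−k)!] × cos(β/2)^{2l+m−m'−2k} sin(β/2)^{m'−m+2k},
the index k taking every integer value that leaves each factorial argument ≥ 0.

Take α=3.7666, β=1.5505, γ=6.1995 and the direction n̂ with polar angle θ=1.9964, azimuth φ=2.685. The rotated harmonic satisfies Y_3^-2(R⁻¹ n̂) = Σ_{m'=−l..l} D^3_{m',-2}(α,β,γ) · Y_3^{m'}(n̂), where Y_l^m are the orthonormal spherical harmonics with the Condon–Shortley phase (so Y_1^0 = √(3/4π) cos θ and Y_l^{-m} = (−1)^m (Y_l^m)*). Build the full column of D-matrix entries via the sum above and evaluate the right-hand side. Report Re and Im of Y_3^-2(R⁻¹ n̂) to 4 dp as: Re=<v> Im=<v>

Need the full column D^3_{m',-2} for m'=−3..3 at α=3.7666, β=1.5505, γ=6.1995.
cos(β/2)=0.714246, sin(β/2)=0.699895
d^3_{-3,-2}: single k=1 term ⇒ +0.318675;  D = +0.043476-0.315695i
d^3_{-2,-2}: k∈[0..1] ⇒ +0.132766 -0.637422 = -0.504656;  D = -0.236681-0.445712i
d^3_{-1,-2}: k∈[0..1] ⇒ -0.411407 +0.790081 = +0.378674;  D = -0.339708-0.167309i
d^3_{0,-2}: k∈[0..1] ⇒ +0.698260 -0.670482 = +0.027779;  D = +0.027390-0.004628i
d^3_{1,-2}: k∈[0..1] ⇒ -0.790081 +0.379325 = -0.410756;  D = +0.288414-0.292469i
d^3_{2,-2}: k∈[0..1] ⇒ +0.612063 -0.117543 = +0.494521;  D = +0.075568-0.488713i
d^3_{3,-2}: single k=0 term ⇒ -0.293824;  D = -0.133487-0.261751i
Y_3^{m'}(θ=1.9964,φ=2.685) and Σ D·Y over m':
  (+0.0435-0.3157i)·(-0.0629-0.3089i)  (-0.2367-0.4457i)·(-0.2139-0.2770i)  (-0.3397-0.1673i)·(+0.0390+0.0192i)  (+0.0274-0.0046i)·(+0.3309+0.0000i)  (+0.2884-0.2925i)·(-0.0390+0.0192i)  (+0.0756-0.4887i)·(-0.2139+0.2770i)  (-0.1335-0.2618i)·(+0.0629-0.3089i)
Y_3^-2(R⁻¹ n̂) = -0.149751+0.319982i

Re=-0.1498 Im=0.3200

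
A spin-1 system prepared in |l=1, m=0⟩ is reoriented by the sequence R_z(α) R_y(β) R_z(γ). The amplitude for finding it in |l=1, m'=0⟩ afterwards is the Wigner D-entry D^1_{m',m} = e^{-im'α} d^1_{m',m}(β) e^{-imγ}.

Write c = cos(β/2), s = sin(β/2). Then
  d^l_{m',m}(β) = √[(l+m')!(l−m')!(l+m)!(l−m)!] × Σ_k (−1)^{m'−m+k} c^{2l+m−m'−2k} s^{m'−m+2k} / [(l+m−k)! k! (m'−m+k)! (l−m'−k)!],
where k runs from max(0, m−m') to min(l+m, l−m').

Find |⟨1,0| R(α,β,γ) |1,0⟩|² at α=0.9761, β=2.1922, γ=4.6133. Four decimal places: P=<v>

P=0.3389

First d^1_{0,0}(β=2.1922), then the phase factors e^{-i(0)α} and e^{-i(0)γ}:
With c≡cos(β/2)=0.457068 and s≡sin(β/2)=0.889432, N=[1·1·1·1]^{1/2}=1.000000
k: max(0,(0)−(0))=0 … min(1+(0),1−(0))=1
  k=0: (−1)^0·1.0000/(1)·0.4571^2·0.8894^0 = +0.208911
  k=1: (−1)^1·1.0000/(1)·0.4571^0·0.8894^2 = -0.791089
d^1_{0,0}(2.1922) = +0.208911 -0.791089 = -0.582177
|D^1_{0,0}|² = |d^1_{0,0}(β)|² = (-0.582177)² = 0.338930 (the z-rotation phases have unit modulus)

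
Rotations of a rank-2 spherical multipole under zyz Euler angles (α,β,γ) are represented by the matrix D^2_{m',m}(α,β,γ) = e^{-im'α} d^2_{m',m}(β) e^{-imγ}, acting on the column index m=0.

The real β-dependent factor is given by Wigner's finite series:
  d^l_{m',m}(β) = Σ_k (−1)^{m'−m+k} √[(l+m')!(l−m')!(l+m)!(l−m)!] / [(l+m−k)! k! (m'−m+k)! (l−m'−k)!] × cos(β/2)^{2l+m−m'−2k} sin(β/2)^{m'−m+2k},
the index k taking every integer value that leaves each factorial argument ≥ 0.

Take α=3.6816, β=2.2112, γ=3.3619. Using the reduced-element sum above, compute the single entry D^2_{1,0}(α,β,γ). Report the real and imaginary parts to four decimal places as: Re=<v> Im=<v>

D^2_{1,0}(3.6816,2.2112,3.3619) = e^{-i·1·3.6816}·d^2_{1,0}(2.2112)·e^{-i·0·3.3619}. Compute d first:
c=cos(2.2112/2)=0.448598, s=sin(2.2112/2)=0.893734; N=√[6·1·2·2]=4.898979
k∈{0,1} keeps every argument non-negative
  k=0: (−1)^1·4.8990/(2)·0.4486^3·0.8937^1 = -0.197632
  k=1: (−1)^2·4.8990/(2)·0.4486^1·0.8937^3 = +0.784436
d^2_{1,0}(2.2112) = -0.197632 +0.784436 = +0.586804
Attach z-rotation phases: D = e^{-i(1)(3.6816)}·(+0.586804)·e^{-i(0)(3.3619)} = -0.503305+0.301701i

Re=-0.5033 Im=0.3017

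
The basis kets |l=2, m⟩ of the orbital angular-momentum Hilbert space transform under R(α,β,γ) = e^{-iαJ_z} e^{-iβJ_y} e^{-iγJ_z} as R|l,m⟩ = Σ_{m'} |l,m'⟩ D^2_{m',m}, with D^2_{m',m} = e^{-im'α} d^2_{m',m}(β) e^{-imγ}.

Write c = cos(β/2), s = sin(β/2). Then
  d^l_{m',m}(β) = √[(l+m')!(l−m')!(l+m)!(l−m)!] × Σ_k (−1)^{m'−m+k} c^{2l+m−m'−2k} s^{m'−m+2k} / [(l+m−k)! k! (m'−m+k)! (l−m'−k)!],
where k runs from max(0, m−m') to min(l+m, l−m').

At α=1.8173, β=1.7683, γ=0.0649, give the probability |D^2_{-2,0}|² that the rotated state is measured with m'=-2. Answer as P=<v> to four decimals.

P=0.3467

D^2_{-2,0}(1.8173,1.7683,0.0649) = e^{-i·-2·1.8173}·d^2_{-2,0}(1.7683)·e^{-i·0·0.0649}. Compute d first:
With c≡cos(β/2)=0.633947 and s≡sin(β/2)=0.773376, N=[1·24·2·2]^{1/2}=9.797959
k∈{2} keeps every argument non-negative
  k=2: (−1)^0·9.7980/(4)·0.6339^2·0.7734^2 = +0.588794
d^2_{-2,0}(1.7683) = +0.588794
|D^2_{-2,0}|² = |d^2_{-2,0}(β)|² = (+0.588794)² = 0.346679 (the z-rotation phases have unit modulus)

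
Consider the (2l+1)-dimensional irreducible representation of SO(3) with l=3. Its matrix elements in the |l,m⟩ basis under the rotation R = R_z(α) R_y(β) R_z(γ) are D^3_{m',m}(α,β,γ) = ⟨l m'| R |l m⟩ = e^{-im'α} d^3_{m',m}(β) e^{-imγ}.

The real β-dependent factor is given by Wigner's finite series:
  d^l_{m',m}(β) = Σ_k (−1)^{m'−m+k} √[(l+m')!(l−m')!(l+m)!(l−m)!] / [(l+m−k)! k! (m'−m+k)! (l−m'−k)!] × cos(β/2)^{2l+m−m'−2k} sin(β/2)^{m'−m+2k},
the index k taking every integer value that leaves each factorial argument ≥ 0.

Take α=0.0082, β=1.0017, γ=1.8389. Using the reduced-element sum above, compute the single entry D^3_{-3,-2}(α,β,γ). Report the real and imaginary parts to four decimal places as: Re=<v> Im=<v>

First d^3_{-3,-2}(β=1.0017), then the phase factors e^{-i(-3)α} and e^{-i(-2)γ}:
c=cos(1.0017/2)=0.877175, s=sin(1.0017/2)=0.480171; N=√[1·720·1·120]=293.938769
k: max(0,(-2)−(-3))=1 … min(3+(-2),3−(-3))=1
  k=1: (−1)^0·293.9388/(120)·0.8772^5·0.4802^1 = +0.610805
d^3_{-3,-2}(1.0017) = +0.610805
Phases: e^{-i·(-3)·0.0082}=+0.999697+0.024598i, e^{-i·(-2)·1.8389}=-0.859652-0.510879i ⇒ D=-0.517245-0.324869i

Re=-0.5172 Im=-0.3249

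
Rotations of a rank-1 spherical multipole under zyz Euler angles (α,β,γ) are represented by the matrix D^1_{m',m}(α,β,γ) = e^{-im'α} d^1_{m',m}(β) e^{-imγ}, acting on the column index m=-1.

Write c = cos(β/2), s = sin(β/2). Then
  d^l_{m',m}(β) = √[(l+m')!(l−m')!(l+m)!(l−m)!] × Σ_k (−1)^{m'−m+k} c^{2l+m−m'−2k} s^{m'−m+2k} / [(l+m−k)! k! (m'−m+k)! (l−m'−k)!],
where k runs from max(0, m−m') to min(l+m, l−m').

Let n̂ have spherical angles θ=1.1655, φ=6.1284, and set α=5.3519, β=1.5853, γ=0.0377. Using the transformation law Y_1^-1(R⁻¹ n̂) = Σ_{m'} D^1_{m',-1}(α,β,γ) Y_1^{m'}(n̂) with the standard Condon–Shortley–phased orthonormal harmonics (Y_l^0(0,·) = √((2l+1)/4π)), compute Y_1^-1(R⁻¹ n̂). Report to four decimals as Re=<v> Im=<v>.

Re=-0.1310 Im=-0.2276

Need the full column D^1_{m',-1} for m'=−1..1 at α=5.3519, β=1.5853, γ=0.0377.
cos(β/2)=0.701960, sin(β/2)=0.712216
d^1_{-1,-1}: single k=0 term ⇒ +0.492748;  D = +0.308767-0.384010i
d^1_{0,-1}: single k=0 term ⇒ -0.707032;  D = -0.706530-0.026649i
d^1_{1,-1}: single k=0 term ⇒ +0.507252;  D = +0.287174+0.418133i
Y_1^{m'}(θ=1.1655,φ=6.1284) and Σ D·Y over m':
  (+0.3088-0.3840i)·(+0.3137+0.0489i)  (-0.7065-0.0266i)·(+0.1927+0.0000i)  (+0.2872+0.4181i)·(-0.3137+0.0489i)
Y_1^-1(R⁻¹ n̂) = -0.131010-0.227602i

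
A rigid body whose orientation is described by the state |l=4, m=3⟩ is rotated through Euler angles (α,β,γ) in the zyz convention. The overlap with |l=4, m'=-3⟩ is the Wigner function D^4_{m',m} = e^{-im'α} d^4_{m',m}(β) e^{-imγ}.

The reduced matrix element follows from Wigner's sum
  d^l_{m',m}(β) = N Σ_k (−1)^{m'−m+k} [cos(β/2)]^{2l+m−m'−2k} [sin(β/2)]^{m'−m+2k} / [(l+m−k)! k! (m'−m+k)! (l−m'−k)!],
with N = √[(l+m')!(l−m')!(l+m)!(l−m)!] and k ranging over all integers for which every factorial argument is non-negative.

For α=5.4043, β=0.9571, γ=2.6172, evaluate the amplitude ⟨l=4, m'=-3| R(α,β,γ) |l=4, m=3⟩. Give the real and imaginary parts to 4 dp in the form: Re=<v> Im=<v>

D^4_{-3,3}(5.4043,0.9571,2.6172) = e^{-i·-3·5.4043}·d^4_{-3,3}(0.9571)·e^{-i·3·2.6172}. Compute d first:
c=cos(0.9571/2)=0.887664, s=sin(0.9571/2)=0.460493; N=√[1·5040·5040·1]=5040.000000
k∈{6,7} keeps every argument non-negative
  k=6: (−1)^0·5040.0000/(720)·0.8877^2·0.4605^6 = +0.052593
  k=7: (−1)^1·5040.0000/(5040)·0.8877^0·0.4605^8 = -0.002022
d^4_{-3,3}(0.9571) = +0.052593 -0.002022 = +0.050571
Attach z-rotation phases: D = e^{-i(-3)(5.4043)}·(+0.050571)·e^{-i(3)(2.6172)} = -0.024569+0.044202i

Re=-0.0246 Im=0.0442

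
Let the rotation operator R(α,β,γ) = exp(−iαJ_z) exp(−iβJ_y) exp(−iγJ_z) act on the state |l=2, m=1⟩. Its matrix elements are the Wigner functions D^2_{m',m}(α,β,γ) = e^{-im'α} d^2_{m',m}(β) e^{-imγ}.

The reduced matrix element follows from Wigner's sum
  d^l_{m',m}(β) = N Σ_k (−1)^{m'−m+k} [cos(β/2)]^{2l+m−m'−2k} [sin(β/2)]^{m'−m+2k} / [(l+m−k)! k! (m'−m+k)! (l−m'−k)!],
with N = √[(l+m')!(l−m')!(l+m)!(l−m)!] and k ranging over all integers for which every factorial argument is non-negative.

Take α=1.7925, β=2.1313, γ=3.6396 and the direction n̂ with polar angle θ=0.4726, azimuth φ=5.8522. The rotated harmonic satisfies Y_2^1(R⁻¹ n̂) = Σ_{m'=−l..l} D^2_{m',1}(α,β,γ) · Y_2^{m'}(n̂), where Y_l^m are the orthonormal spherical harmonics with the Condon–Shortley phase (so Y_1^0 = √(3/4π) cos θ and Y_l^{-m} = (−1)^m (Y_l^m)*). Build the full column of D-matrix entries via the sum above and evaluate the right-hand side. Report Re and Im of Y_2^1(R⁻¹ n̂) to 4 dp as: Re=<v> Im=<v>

Re=0.3860 Im=0.0151

Need the full column D^2_{m',1} for m'=−2..2 at α=1.7925, β=2.1313, γ=3.6396.
cos(β/2)=0.483935, sin(β/2)=0.875104
d^2_{-2,1}: single k=3 term ⇒ +0.648628;  D = +0.647662-0.035398i
d^2_{-1,1}: k∈[2..3] ⇒ +0.538041 -0.586459 = -0.048419;  D = +0.013209+0.046582i
d^2_{0,1}: k∈[1..2] ⇒ +0.242939 -0.794404 = -0.551465;  D = +0.484482-0.263422i
d^2_{1,1}: k∈[0..1] ⇒ +0.054847 -0.538041 = -0.483194;  D = -0.318506-0.363360i
d^2_{2,1}: single k=0 term ⇒ -0.198359;  D = -0.116763+0.160352i
Y_2^{m'}(θ=0.4726,φ=5.8522) and Σ D·Y over m':
  (+0.6477-0.0354i)·(+0.0521+0.0608i)  (+0.0132+0.0466i)·(+0.2845+0.1308i)  (+0.4845-0.2634i)·(+0.4347+0.0000i)  (-0.3185-0.3634i)·(-0.2845+0.1308i)  (-0.1168+0.1604i)·(+0.0521-0.0608i)
Y_2^1(R⁻¹ n̂) = +0.385978+0.015127i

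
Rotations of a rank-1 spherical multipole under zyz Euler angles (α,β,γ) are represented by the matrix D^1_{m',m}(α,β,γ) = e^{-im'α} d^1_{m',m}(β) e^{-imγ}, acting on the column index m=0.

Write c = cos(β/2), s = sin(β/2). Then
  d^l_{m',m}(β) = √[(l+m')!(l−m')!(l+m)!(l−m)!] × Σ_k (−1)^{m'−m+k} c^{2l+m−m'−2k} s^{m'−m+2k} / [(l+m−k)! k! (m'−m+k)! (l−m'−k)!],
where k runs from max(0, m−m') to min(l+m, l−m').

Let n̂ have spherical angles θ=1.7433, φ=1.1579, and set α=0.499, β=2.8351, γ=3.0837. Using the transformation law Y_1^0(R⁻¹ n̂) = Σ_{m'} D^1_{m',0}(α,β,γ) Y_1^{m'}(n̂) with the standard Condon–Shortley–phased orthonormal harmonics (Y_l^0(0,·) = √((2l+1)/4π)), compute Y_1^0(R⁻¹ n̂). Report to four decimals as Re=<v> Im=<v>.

Re=0.1948 Im=0.0000

Need the full column D^1_{m',0} for m'=−1..1 at α=0.499, β=2.8351, γ=3.0837.
cos(β/2)=0.152647, sin(β/2)=0.988281
d^1_{-1,0}: single k=1 term ⇒ +0.213346;  D = +0.187331+0.102096i
d^1_{0,0}: k∈[0..1] ⇒ +0.023301 -0.976699 = -0.953398;  D = -0.953398+0.000000i
d^1_{1,0}: single k=0 term ⇒ -0.213346;  D = -0.187331+0.102096i
Y_1^{m'}(θ=1.7433,φ=1.1579) and Σ D·Y over m':
  (+0.1873+0.1021i)·(+0.1366-0.3118i)  (-0.9534+0.0000i)·(-0.0839+0.0000i)  (-0.1873+0.1021i)·(-0.1366-0.3118i)
Y_1^0(R⁻¹ n̂) = +0.194790+0.000000i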